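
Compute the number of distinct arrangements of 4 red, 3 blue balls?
35

Reasoning: Multinomial: 7!/(4! × 3!) = 35.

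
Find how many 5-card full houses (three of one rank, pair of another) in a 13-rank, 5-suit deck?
15,600

Working:
Triple rank: 13. Triple suits: C(5,3)=10. Pair rank: 12. Pair suits: C(5,2)=10. Total: 15,600.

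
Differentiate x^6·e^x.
(6x^5 + x^6)e^x

Reasoning: Product rule: d/dx[x^6]·e^x + x^6·d/dx[e^x] = 6x^{5}e^x + x^6e^x.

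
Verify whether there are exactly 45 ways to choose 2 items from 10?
True

Reasoning: C(10,2) = 45.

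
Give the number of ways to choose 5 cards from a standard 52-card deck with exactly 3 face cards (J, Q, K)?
12 face cards and 40 non-face cards: C(12,3) × C(40,2) = 220 × 780 = 171,600.

Answer: 171,600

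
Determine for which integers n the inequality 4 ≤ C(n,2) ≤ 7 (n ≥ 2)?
4

Working:
C(3,2)=3; C(4,2)=6; C(5,2)=10. So valid n = 4.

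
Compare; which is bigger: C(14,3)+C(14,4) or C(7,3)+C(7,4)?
C(14,3)+C(14,4)

First=1,365, Second=70.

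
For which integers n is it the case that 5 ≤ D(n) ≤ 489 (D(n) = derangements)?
4, 5, 6
Using D(n) = (n−1)[D(n−1) + D(n−2)] with D(1)=0, D(2)=1: D(3)=2; D(4)=9; D(5)=44; D(6)=265; D(7)=1,854. So valid n = 4, 5, 6.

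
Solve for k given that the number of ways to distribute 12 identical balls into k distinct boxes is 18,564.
7

Explanation: Stars and bars: the count is C(12+k−1, k−1), increasing in k. k=5: C(16,4) = 1,820, k=6: C(17,5) = 6,188, k=7: C(18,6) = 18,564 ✓. So k = 7.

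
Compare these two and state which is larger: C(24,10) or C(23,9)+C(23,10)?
By Pascal's identity: C(24,10) = C(23,9)+C(23,10) = 1,961,256. Equal.
Final answer: Equal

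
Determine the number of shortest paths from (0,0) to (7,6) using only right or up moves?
Choose 7 rights from 13 moves: C(13,7) = 1,716.

Answer: 1,716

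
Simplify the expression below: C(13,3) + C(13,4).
1,001

By Pascal's identity: C(14,4) = 1,001.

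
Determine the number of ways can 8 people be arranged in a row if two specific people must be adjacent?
10,080

Treat pair as unit: (8-1)! arrangements × 2 internal orders = 10,080.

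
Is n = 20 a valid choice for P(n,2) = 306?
No

Solution: P(20,2) = 20·19 = 380, which does not equal 306.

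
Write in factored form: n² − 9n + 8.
(n − 1)(n − 8)

Working:
Seek roots whose sum is 9 and product is 8: (1, 8). So n² − 9n + 8 = (n − 1)(n − 8).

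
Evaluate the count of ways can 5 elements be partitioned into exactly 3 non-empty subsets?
This equals S(5,3), the Stirling number of the 2nd kind.
Using the Stirling recurrence: S(n,k) = k·S(n-1,k) + S(n-1,k-1)
S(5,3) = 3·S(4,3) + S(4,2)
         = 3·6 + 7
         = 18 + 7
         = 25
Final answer: 25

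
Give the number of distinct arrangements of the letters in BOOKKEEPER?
151,200

Word has 10 letters (B=1, O=2, K=2, E=3, P=1, R=1). Arrangements: 10!/Π(k!) = 151,200.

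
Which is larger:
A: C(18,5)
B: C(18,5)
Equal

Explanation: A=C(18,5)=8,568, B=C(18,5)=8,568.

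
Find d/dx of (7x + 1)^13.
91(7x + 1)^12
Chain rule: 13(7x+1)^{12} × 7 = 91(7x+1)^{12}.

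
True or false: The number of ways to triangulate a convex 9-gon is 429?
True
Triangulations of a convex 9-gon are counted by the Catalan number C_7: C_7 = C(14,7)/(7+1) = 3,432/8 = 429.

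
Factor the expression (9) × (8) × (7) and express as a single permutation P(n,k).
P(9,3) = 9!/(6)!

Reasoning: Product of 3 consecutive descending integers starting at 9: P(9,3) = 9!/6! = 504.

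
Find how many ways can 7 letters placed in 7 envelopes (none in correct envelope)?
1,854

Solution: Using D(n) = (n-1)[D(n-1) + D(n-2)]:
D(7) = (7-1) × [D(6) + D(5)]
      = 6 × [265 + 44]
      = 6 × 309
      = 1,854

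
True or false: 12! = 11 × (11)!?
False

Working:
12! = 12 × 11! = 479,001,600, but 11 × 11! = 439,084,800.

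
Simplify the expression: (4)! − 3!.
18

Explanation: (4)! − 3! = (4)·3! − 3! = (4−1)·3! = 3·3! = 18.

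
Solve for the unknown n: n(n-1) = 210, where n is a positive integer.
15

Explanation: n² − n − 210 = 0, so n = (1 ± √(1 + 4·210))/2 = (1 ± √841)/2 = (1 ± 29)/2, i.e. n = 15 or n = -14. Taking the positive root, n = 15 (check: 15×14 = 210).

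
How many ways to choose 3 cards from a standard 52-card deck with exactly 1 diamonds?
9,633

Explanation: 13 diamonds and 39 non-diamonds: C(13,1) × C(39,2) = 13 × 741 = 9,633.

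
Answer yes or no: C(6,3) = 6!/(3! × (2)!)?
No

Working:
The correct denominator is 3!×3!, giving C(6,3) = 20; the stated RHS is 6!/(3!×2!) = 60 ≠ 20, so the statement does not hold.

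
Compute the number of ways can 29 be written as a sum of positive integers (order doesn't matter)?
4,565

Solution: Pentagonal recurrence p(n) = p(n−1) + p(n−2) − p(n−5) − p(n−7) + …: p(29) = p(28) + p(27) − p(24) − p(22) + p(17) + p(14) − p(7) − p(3) = 3,718 + 3,010 − 1,575 − 1,002 + 297 + 135 − 15 − 3 = 4,565.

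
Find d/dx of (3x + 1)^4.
Chain rule: 4(3x+1)^{3} × 3 = 12(3x+1)^{3}.
Final answer: 12(3x + 1)^3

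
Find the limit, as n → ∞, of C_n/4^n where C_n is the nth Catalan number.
C_n ~ 4^n/(n^(3/2)√π), so n^0·C_n/4^n ~ n^(0 − 3/2)/√π → 0.
Final answer: 0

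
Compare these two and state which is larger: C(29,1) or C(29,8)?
C(29,8)

Reasoning: C(29,1)=29, C(29,8)=4,292,145.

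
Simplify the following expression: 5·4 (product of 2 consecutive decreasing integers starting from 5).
20

Solution: This is P(5,2) = 5!/(3)! = 20.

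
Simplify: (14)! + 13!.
93,405,312,000

Reasoning: (14)! + 13! = (14)·13! + 13! = (14+1)·13! = 15·13! = 93,405,312,000.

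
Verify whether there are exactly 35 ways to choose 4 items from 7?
True

Reasoning: C(7,4) = 35.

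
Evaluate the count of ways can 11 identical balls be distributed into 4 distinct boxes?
364

Working:
C(11+4-1, 4-1) = C(14, 3) = 364.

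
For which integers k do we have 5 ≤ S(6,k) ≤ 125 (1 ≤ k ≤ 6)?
S(6,1)=1; S(6,2)=31; S(6,3)=90; S(6,4)=65; S(6,5)=15; S(6,6)=1. So valid k = 2, 3, 4, 5.
Final answer: 2, 3, 4, 5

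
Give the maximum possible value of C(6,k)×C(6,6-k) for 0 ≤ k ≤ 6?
400

C(6,k)·C(6,6-k) = C(6,k)², maximised at the centre k = 3: C(6,3)² = 400.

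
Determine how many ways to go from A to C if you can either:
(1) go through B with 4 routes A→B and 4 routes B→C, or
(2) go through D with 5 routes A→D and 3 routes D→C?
31

Route via B: 4×4=16. Route via D: 5×3=15. Total: 31.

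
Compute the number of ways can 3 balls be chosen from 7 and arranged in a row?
210

Reasoning: P(7,3) = 7!/(7-3)! = 210.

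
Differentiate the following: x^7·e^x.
(7x^6 + x^7)e^x

Explanation: Product rule: d/dx[x^7]·e^x + x^7·d/dx[e^x] = 7x^{6}e^x + x^7e^x.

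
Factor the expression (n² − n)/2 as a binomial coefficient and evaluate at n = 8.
C(n,2); C(8,2) = 28

Reasoning: (n² − n)/2 = n(n−1)/2 = C(n,2). At n = 8: C(8,2) = 28.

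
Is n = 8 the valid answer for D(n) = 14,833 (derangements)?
Yes
D(8) = (8-1)·[D(7) + D(6)] = 7·[1,854 + 265] = 14,833, which equals 14,833.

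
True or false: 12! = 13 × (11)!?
False

Solution: 12! = 12 × 11! = 479,001,600, but 13 × 11! = 518,918,400.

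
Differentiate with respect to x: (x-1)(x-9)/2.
(2x - 10)/2
d/dx[(x-1)(x-9)] = (x-9) + (x-1) = 2x - 10. Dividing by 2 gives (2x - 10)/2.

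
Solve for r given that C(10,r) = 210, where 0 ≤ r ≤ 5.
C(10,r) is increasing for 0 ≤ r ≤ 5. Stepping up (C(10,r+1) = C(10,r)·(10−r)/(r+1)): C(10,1) = 10, C(10,2) = 45, C(10,3) = 120, C(10,4) = 210 ✓. So r = 4.
Final answer: 4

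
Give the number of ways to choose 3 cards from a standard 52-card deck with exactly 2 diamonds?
3,042

Reasoning: 13 diamonds and 39 non-diamonds: C(13,2) × C(39,1) = 78 × 39 = 3,042.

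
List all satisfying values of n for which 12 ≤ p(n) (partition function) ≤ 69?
7, 8, 9, 10, 11
Tabulating p(n) via p(n) = p(n−1) + p(n−2) − p(n−5) − p(n−7) + …: p(6)=11; p(7)=15; p(8)=22; p(9)=30; p(10)=42; p(11)=56; p(12)=77. So valid n = 7, 8, 9, 10, 11.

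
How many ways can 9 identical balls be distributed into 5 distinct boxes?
715

Working:
C(9+5-1, 5-1) = C(13, 4) = 715.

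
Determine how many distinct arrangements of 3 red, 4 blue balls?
Multinomial: 7!/(3! × 4!) = 35.

Answer: 35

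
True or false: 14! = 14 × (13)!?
True

Working:
By definition n! = n × (n-1)!, so 14! = 14 × 13!.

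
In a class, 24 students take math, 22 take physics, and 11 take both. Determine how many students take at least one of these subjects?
35

Reasoning: |A∪B| = |A|+|B|-|A∩B| = 24+22-11 = 35.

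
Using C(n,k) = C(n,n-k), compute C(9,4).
C(9,4) = C(9,5) = 126.

Answer: 126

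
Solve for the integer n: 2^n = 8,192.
8,192 = 1,024 × 8 = 2^10 × 2^3 = 2^13, so n = 13.

Answer: 13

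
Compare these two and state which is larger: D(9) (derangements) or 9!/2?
D(9) = (9-1)·[D(8) + D(7)] = 8·[14,833 + 1,854] = 133,496; 9!/2 = 362,880/2 = 181,440.
Final answer: 9!/2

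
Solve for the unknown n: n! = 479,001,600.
12

Solution: n! is strictly increasing. 10! = 3,628,800, 11! = 39,916,800, 12! = 479,001,600 ✓. So n = 12.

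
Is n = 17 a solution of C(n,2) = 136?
Yes

C(17,2) = 17·16/2! = 272/2 = 136, which equals 136.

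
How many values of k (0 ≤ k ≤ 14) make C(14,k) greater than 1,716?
Row 14 is unimodal and symmetric about k=14/2. C(14,4)=1,001 ≤ 1,716; C(14,5)=2,002 > 1,716; by symmetry C(14,k) > 1,716 for k = 5..9. That's 9 - 5 + 1 = 5 values.
Final answer: 5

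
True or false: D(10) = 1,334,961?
True

Derangements of 10 elements: D(10) = (10-1)·[D(9) + D(8)] = 9·[133,496 + 14,833] = 1,334,961.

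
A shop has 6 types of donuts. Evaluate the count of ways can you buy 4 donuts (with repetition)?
126

Stars and bars: C(4+6-1, 4) = C(9, 4) = 126.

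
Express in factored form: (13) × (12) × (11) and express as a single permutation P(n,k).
P(13,3) = 13!/(10)!

Working:
Product of 3 consecutive descending integers starting at 13: P(13,3) = 13!/10! = 1,716.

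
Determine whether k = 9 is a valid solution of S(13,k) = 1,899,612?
No

S(13,9) = 9·S(12,9) + S(12,8) = 9·22,275 + 159,027 = 359,502, which does not equal 1,899,612.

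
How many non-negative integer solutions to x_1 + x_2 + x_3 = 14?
C(14+3-1, 3-1) = 120.

Answer: 120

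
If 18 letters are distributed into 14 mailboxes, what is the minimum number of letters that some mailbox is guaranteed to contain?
2

Solution: Pigeonhole: ⌈18/14⌉ = 2.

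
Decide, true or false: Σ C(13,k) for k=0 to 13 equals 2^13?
True

Solution: Binomial theorem: Σ C(13,k) = (1+1)^13 = 2^13 = 8,192; RHS 2^13 = 8,192.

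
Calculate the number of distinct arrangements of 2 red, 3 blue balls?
Multinomial: 5!/(2! × 3!) = 10.
Final answer: 10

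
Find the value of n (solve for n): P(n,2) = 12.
4

Solution: P(n,2) = n(n−1) is increasing in n; n(n−1) ≈ (n−0.5)^2 = 12 gives n ≈ 4.0. Check: P(2,2) = 2, P(3,2) = 6, P(4,2) = 12 ✓. So n = 4.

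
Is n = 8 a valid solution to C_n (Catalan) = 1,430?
Yes

Solution: C_8 = C(16,8)/(8+1) = 12,870/9 = 1,430, which equals 1,430.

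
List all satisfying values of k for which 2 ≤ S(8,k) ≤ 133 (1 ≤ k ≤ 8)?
2, 7

Reasoning: S(8,1)=1; S(8,2)=127; S(8,3)=966; S(8,4)=1,701; S(8,5)=1,050; S(8,6)=266; S(8,7)=28; S(8,8)=1. So valid k = 2, 7.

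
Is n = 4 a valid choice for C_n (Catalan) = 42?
No

Solution: C_4 = C(8,4)/(4+1) = 70/5 = 14, which does not equal 42.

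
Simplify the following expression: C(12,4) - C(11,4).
165

Reasoning: C(12,4) - C(11,4) = C(11,3) = 165.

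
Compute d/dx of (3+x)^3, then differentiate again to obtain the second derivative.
6(3+x)^1

Working:
First derivative: 3(3+x)^{2}. Second derivative: 3·2·(3+x)^{1} = 6(3+x)^{1}.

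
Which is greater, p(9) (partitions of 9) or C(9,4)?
Pentagonal recurrence p(n) = p(n−1) + p(n−2) − p(n−5) − p(n−7) + …: p(9) = p(8) + p(7) − p(4) − p(2) = 22 + 15 − 5 − 2 = 30; C(9,4) = 126.

Answer: C(9,4)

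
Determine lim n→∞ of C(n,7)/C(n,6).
∞

C(n,7)/C(n,6) = (n-6)/7 → ∞ as n → ∞.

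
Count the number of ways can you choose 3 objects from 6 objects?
20

Reasoning: C(6,3) = 6! / (3! × (6-3)!)
         = 6! / (3! × 3!)
         = 20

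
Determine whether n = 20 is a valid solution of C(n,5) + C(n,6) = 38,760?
C(20,5) + C(20,6) = 15,504 + 38,760 = 54,264, which does not equal 38,760.

Answer: No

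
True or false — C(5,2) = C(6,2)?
False

Explanation: LHS = C(5,2) = 10; RHS = C(6,2) = 15. 10 ≠ 15, so the statement does not hold.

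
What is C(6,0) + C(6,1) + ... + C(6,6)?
64
Sum of binomial coefficients = 2^6 = 64.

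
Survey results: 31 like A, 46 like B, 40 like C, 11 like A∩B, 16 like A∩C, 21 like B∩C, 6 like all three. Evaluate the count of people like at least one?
|A∪B∪C| = 31+46+40-11-16-21+6 = 75.

Answer: 75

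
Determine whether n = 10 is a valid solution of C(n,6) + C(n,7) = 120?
No

Working:
C(10,6) + C(10,7) = 210 + 120 = 330, which does not equal 120.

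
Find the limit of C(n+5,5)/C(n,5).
1

Explanation: Both numerator and denominator grow as n^5/5! for large n, so the ratio → 1.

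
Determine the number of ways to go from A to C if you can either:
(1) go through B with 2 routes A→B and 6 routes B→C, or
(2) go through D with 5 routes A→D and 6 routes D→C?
42

Explanation: Route via B: 2×6=12. Route via D: 5×6=30. Total: 42.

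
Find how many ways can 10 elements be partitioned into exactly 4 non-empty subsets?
34,105

Explanation: This equals S(10,4), the Stirling number of the 2nd kind.
Using the Stirling recurrence: S(n,k) = k·S(n-1,k) + S(n-1,k-1)
S(10,4) = 4·S(9,4) + S(9,3)
         = 4·7770 + 3025
         = 31080 + 3025
         = 34,105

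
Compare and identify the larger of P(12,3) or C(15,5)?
P(12,3)=1,320, C(15,5)=3,003.
Final answer: C(15,5)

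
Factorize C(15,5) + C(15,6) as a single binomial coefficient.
C(16,6)

Explanation: By Pascal's identity: C(15,5) + C(15,6) = C(16,6) = 8,008.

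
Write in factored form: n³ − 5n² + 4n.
n³ − 5n² + 4n = n(n² − 5n + 4) = n(n − 1)(n − 4).

Answer: n(n − 1)(n − 4)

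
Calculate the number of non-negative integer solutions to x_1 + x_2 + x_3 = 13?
C(13+3-1, 3-1) = 105.
Final answer: 105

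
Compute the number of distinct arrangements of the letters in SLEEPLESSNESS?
1,081,080

Word has 13 letters (S=5, L=2, E=4, P=1, N=1). Arrangements: 13!/Π(k!) = 1,081,080.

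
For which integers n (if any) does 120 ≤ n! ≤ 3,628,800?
5, 6, 7, 8, 9, 10

Solution: n! is strictly increasing; 5! = 120 and 10! = 3,628,800, so valid n = 5, 6, 7, 8, 9, 10.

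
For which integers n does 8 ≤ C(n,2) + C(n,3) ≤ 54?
4, 5, 6

Explanation: C(3,2)+C(3,3)=4; C(4,2)+C(4,3)=10; C(5,2)+C(5,3)=20; C(6,2)+C(6,3)=35; C(7,2)+C(7,3)=56. So valid n = 4, 5, 6.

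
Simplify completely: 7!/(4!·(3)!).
35
This is C(7,4) = 35.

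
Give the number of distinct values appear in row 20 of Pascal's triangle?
Row 20 has entries C(20,0)..C(20,20); by symmetry C(20,k)=C(20,20-k), giving 11 distinct values.
Final answer: 11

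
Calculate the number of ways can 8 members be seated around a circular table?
5,040
Circular arrangements: (8-1)! = 5,040.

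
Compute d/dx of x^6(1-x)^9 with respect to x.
6x^5(1-x)^9 - 9x^6(1-x)^8

Reasoning: Product rule: 6x^{5}(1-x)^{9} + x^6·(-9)(1-x)^{8}.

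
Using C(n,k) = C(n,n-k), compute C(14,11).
364

Explanation: C(14,11) = C(14,3) = 364.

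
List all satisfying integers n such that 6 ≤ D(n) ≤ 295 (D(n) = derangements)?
4, 5, 6

Solution: Using D(n) = (n−1)[D(n−1) + D(n−2)] with D(1)=0, D(2)=1: D(3)=2; D(4)=9; D(5)=44; D(6)=265; D(7)=1,854. So valid n = 4, 5, 6.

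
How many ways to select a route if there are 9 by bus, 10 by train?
19
By the addition principle: 9 + 10 = 19.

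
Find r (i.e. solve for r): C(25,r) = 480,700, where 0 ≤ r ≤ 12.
7
C(25,r) is increasing for 0 ≤ r ≤ 12. Stepping up (C(25,r+1) = C(25,r)·(25−r)/(r+1)): C(25,1) = 25, C(25,2) = 300, C(25,3) = 2,300, C(25,4) = 12,650, C(25,5) = 53,130, C(25,6) = 177,100, C(25,7) = 480,700 ✓. So r = 7.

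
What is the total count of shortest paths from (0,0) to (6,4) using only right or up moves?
Choose 6 rights from 10 moves: C(10,6) = 210.
Final answer: 210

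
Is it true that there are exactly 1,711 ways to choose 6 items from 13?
C(13,6) = 1,716 ≠ 1711.
Final answer: False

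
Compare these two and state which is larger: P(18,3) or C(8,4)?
P(18,3)

P(18,3)=4,896, C(8,4)=70.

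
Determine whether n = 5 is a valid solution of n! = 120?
Yes

Working:
5! = 5·4! = 5·24 = 120, which equals 120.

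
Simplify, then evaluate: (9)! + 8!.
403,200

Explanation: (9)! + 8! = (9)·8! + 8! = (9+1)·8! = 10·8! = 403,200.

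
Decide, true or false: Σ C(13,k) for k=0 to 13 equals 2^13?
Binomial theorem: Σ C(13,k) = (1+1)^13 = 2^13 = 8,192; RHS 2^13 = 8,192.

Answer: True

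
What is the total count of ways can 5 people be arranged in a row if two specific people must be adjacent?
48

Explanation: Treat pair as unit: (5-1)! arrangements × 2 internal orders = 48.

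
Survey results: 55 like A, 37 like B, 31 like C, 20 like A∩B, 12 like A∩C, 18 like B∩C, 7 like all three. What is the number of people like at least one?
80

Working:
|A∪B∪C| = 55+37+31-20-12-18+7 = 80.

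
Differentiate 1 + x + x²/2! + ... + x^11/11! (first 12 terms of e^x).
Differentiating term by term gives the first 11 terms of e^x.

Answer: 1 + x + x²/2! + ... + x^10/10!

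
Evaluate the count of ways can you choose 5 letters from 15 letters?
3,003
C(15,5) = 15! / (5! × (15-5)!)
         = 15! / (5! × 10!)
         = 3,003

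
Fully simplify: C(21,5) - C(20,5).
4,845
C(21,5) - C(20,5) = C(20,4) = 4,845.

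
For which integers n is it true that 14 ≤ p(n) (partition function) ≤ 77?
Tabulating p(n) via p(n) = p(n−1) + p(n−2) − p(n−5) − p(n−7) + …: p(6)=11; p(7)=15; p(8)=22; p(9)=30; p(10)=42; p(11)=56; p(12)=77; p(13)=101. So valid n = 7, 8, 9, 10, 11, 12.
Final answer: 7, 8, 9, 10, 11, 12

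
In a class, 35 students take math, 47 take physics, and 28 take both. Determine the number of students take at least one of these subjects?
54

Explanation: |A∪B| = |A|+|B|-|A∩B| = 35+47-28 = 54.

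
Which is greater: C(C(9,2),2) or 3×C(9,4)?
C(C(9,2),2)

Working:
C(C(9,2),2)=630, 3×C(9,4)=378.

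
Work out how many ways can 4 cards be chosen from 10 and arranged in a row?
P(10,4) = 10!/(10-4)! = 5,040.
Final answer: 5,040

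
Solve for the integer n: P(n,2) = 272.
P(n,2) = n(n−1) is increasing in n; n(n−1) ≈ (n−0.5)^2 = 272 gives n ≈ 17.0. Check: P(15,2) = 210, P(16,2) = 240, P(17,2) = 272 ✓. So n = 17.
Final answer: 17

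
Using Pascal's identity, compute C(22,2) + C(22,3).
C(22,2) + C(22,3) = C(23,3) = 1,771.
Final answer: 1,771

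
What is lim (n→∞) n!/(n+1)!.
0

Working:
n!/(n+1)! = 1/[(n+1)] → 0 as n → ∞.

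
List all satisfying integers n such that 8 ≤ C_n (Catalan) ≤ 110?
4, 5

Solution: C_3=5; C_4=14; C_5=42; C_6=132. So valid n = 4, 5.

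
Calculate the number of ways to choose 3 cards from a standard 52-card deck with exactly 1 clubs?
9,633

Working:
13 clubs and 39 non-clubs: C(13,1) × C(39,2) = 13 × 741 = 9,633.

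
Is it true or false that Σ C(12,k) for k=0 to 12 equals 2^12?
True
Binomial theorem: Σ C(12,k) = (1+1)^12 = 2^12 = 4,096; RHS 2^12 = 4,096.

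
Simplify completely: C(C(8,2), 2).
C(8,2) = 28, then C(28, 2) = 378.

Answer: 378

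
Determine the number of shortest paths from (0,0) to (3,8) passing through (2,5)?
84

Working:
To (2,5): C(7,2)=21. From there: C(4,1)=4. Total: 84.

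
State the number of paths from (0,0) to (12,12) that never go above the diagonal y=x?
208,012

Explanation: Counted by the Catalan number C_12: C_12 = C(24,12)/(12+1) = 2,704,156/13 = 208,012.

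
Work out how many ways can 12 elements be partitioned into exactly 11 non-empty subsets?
66

Reasoning: This equals S(12,11), the Stirling number of the 2nd kind.
Using the Stirling recurrence: S(n,k) = k·S(n-1,k) + S(n-1,k-1)
S(12,11) = 11·S(11,11) + S(11,10)
         = 11·1 + 55
         = 11 + 55
         = 66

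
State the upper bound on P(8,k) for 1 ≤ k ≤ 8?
P(8,k) increases in k, so maximum at k = 8: 8! = 40,320.

Answer: 40,320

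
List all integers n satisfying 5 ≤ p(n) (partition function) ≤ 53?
Tabulating p(n) via p(n) = p(n−1) + p(n−2) − p(n−5) − p(n−7) + …: p(3)=3; p(4)=5; p(5)=7; p(6)=11; p(7)=15; p(8)=22; p(9)=30; p(10)=42; p(11)=56. So valid n = 4, 5, 6, 7, 8, 9, 10.

Answer: 4, 5, 6, 7, 8, 9, 10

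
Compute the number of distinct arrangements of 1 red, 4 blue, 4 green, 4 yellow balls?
450,450

Multinomial: 13!/(1! × 4! × 4! × 4!) = 450,450.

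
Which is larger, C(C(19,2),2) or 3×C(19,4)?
C(C(19,2),2)

Working:
C(C(19,2),2)=14,535, 3×C(19,4)=11,628.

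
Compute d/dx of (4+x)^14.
14(4+x)^13

Solution: Using the power rule: d/dx (4+x)^14 = 14(4+x)^{13}.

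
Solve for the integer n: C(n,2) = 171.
19
C(n,2) = n(n−1)/2! is increasing in n, and n(n−1) = 2!·171 = 342 ≈ (n−0.5)^2 gives n ≈ 19.0. Check: C(17,2) = 136, C(18,2) = 153, C(19,2) = 171 ✓. So n = 19.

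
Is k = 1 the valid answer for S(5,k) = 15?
No

Working:
S(5,1) = 1·S(4,1) + S(4,0) = 1·1 + 0 = 1, which does not equal 15.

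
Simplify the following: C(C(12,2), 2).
C(12,2) = 66, then C(66, 2) = 2,145.

Answer: 2,145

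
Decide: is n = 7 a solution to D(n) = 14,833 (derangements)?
No

Reasoning: D(7) = (7-1)·[D(6) + D(5)] = 6·[265 + 44] = 1,854, which does not equal 14,833.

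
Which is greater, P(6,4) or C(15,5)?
C(15,5)
P(6,4)=360, C(15,5)=3,003.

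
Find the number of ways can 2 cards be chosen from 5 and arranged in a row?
20

Explanation: P(5,2) = 5!/(5-2)! = 20.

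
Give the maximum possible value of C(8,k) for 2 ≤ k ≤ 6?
70

Solution: C(8,k) is maximised at the centre of the row: C(8,4) = 70.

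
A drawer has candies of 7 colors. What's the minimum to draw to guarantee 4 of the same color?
22

Working:
Worst case: 3 of each = 21. One more: 22.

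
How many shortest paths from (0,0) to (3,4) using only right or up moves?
Choose 3 rights from 7 moves: C(7,3) = 35.

Answer: 35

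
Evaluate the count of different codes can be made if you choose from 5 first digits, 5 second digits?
25

By the multiplication principle: 5 × 5 = 25.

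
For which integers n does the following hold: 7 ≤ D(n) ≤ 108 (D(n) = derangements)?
4, 5

Using D(n) = (n−1)[D(n−1) + D(n−2)] with D(1)=0, D(2)=1: D(3)=2; D(4)=9; D(5)=44; D(6)=265. So valid n = 4, 5.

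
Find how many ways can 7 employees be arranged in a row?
5,040

Solution: Arrangements of 7 distinct objects: 7! = 5,040.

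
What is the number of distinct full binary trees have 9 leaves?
1,430
Using the Catalan number formula: C_n = C(2n, n) / (n+1)
C_8 = C(16, 8) / (8+1)
     = 12870 / 9
     = 1,430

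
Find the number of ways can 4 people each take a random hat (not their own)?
Using D(n) = (n-1)[D(n-1) + D(n-2)]:
D(4) = (4-1) × [D(3) + D(2)]
      = 3 × [2 + 1]
      = 3 × 3
      = 9
Final answer: 9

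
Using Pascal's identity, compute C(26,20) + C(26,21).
C(26,20) + C(26,21) = C(27,21) = 296,010.

Answer: 296,010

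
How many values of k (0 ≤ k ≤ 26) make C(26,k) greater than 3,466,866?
7

Explanation: Row 26 is unimodal and symmetric about k=26/2. C(26,9)=3,124,550 ≤ 3,466,866; C(26,10)=5,311,735 > 3,466,866; by symmetry C(26,k) > 3,466,866 for k = 10..16. That's 16 - 10 + 1 = 7 values.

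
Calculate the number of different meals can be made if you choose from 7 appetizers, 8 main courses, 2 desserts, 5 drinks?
By the multiplication principle: 7 × 8 × 2 × 5 = 560.
Final answer: 560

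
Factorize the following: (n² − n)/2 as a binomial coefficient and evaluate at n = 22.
C(n,2); C(22,2) = 231

Reasoning: (n² − n)/2 = n(n−1)/2 = C(n,2). At n = 22: C(22,2) = 231.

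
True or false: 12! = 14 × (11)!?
False

Explanation: 12! = 12 × 11! = 479,001,600, but 14 × 11! = 558,835,200.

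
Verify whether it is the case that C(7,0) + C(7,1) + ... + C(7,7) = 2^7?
True

Binomial theorem with x = y = 1: Σ C(7,i) = (1+1)^7 = 2^7 = 128. The statement holds.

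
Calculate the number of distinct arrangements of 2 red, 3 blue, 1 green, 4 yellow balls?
Multinomial: 10!/(2! × 3! × 1! × 4!) = 12,600.
Final answer: 12,600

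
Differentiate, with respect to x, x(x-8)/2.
(2x - 8)/2

Explanation: d/dx[(x-0)(x-8)] = (x-8) + (x-0) = 2x - 8. Dividing by 2 gives (2x - 8)/2.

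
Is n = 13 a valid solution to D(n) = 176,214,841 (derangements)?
No

Explanation: D(13) = (13-1)·[D(12) + D(11)] = 12·[176,214,841 + 14,684,570] = 2,290,792,932, which does not equal 176,214,841.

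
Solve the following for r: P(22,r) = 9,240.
P(22,r) = 22·21·…·(22−r+1), a product of r factors. Multiplying down from 22: 22 = 22; 22·21 = 462; 22·21·20 = 9,240 ✓ (3 factors). So r = 3.

Answer: 3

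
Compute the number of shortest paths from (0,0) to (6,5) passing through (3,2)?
200

Working:
To (3,2): C(5,3)=10. From there: C(6,3)=20. Total: 200.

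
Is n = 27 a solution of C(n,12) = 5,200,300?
No

C(27,12) = 27·26·25·24·23·22·21·20·19·18·17·16/12! = 8,326,896,754,176,000/479,001,600 = 17,383,860, which does not equal 5,200,300.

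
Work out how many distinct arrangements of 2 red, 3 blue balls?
10

Working:
Multinomial: 5!/(2! × 3!) = 10.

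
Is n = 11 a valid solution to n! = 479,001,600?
No

Explanation: 11! = 11·10! = 11·3,628,800 = 39,916,800, which does not equal 479,001,600.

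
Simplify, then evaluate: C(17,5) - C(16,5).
C(17,5) - C(16,5) = C(16,4) = 1,820.
Final answer: 1,820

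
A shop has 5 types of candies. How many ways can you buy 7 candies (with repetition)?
330

Explanation: Stars and bars: C(7+5-1, 7) = C(11, 7) = 330.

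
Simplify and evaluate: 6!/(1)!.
720

Explanation: This equals 6×5×...×2 = 720.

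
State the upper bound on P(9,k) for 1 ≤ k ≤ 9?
362,880

Solution: P(9,k) increases in k, so maximum at k = 9: 9! = 362,880.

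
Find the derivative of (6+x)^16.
Using the power rule: d/dx (6+x)^16 = 16(6+x)^{15}.
Final answer: 16(6+x)^15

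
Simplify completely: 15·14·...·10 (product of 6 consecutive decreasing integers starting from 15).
3,603,600

Solution: This is P(15,6) = 15!/(9)! = 3,603,600.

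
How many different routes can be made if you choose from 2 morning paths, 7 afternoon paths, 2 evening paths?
28

Working:
By the multiplication principle: 2 × 7 × 2 = 28.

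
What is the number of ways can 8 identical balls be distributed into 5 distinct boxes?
495

Reasoning: C(8+5-1, 5-1) = C(12, 4) = 495.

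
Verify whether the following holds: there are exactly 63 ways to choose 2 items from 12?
C(12,2) = 66 ≠ 63.
Final answer: False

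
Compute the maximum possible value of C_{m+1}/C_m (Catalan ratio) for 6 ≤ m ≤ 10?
7/2

Explanation: C_{m+1}/C_m = 2(2m+1)/(m+2), which increases with m. Maximum at m = 10: 2·21/12 = 7/2.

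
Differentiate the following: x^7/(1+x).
(7x^6(1+x) - x^7)/(1+x)²

Quotient rule: [7x^{6}(1+x) - x^7]/(1+x)².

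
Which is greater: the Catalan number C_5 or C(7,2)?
C_5

Working:
C_5 = C(10,5)/(5+1) = 252/6 = 42; C(7,2) = 21.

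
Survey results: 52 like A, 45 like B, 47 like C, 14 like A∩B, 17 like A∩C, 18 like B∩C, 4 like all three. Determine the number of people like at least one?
99

Explanation: |A∪B∪C| = 52+45+47-14-17-18+4 = 99.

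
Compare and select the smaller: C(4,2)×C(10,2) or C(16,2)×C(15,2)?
C(4,2)×C(10,2)

Reasoning: C(4,2)×C(10,2)=270, C(16,2)×C(15,2)=12,600.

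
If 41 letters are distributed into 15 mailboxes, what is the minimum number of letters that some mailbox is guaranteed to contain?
3

Solution: Pigeonhole: ⌈41/15⌉ = 3.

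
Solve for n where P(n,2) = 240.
16

Working:
P(n,2) = n(n−1) is increasing in n; n(n−1) ≈ (n−0.5)^2 = 240 gives n ≈ 16.0. Check: P(14,2) = 182, P(15,2) = 210, P(16,2) = 240 ✓. So n = 16.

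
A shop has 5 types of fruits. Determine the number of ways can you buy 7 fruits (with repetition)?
Stars and bars: C(7+5-1, 7) = C(11, 7) = 330.
Final answer: 330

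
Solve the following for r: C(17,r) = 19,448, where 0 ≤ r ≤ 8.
C(17,r) is increasing for 0 ≤ r ≤ 8. Stepping up (C(17,r+1) = C(17,r)·(17−r)/(r+1)): C(17,1) = 17, C(17,2) = 136, C(17,3) = 680, C(17,4) = 2,380, C(17,5) = 6,188, C(17,6) = 12,376, C(17,7) = 19,448 ✓. So r = 7.
Final answer: 7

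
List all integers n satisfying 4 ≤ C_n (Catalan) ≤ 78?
3, 4, 5
C_2=2; C_3=5; C_4=14; C_5=42; C_6=132. So valid n = 3, 4, 5.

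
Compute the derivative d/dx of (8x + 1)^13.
104(8x + 1)^12

Solution: Chain rule: 13(8x+1)^{12} × 8 = 104(8x+1)^{12}.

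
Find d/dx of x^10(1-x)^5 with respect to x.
10x^9(1-x)^5 - 5x^10(1-x)^4

Reasoning: Product rule: 10x^{9}(1-x)^{5} + x^10·(-5)(1-x)^{4}.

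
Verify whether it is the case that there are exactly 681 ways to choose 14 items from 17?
False

Explanation: C(17,14) = 680 ≠ 681.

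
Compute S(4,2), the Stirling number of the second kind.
Using the Stirling recurrence: S(n,k) = k·S(n-1,k) + S(n-1,k-1)
S(4,2) = 2·S(3,2) + S(3,1)
         = 2·3 + 1
         = 6 + 1
         = 7

Answer: 7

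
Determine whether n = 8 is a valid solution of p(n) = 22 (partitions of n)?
Yes

Solution: Pentagonal recurrence p(n) = p(n−1) + p(n−2) − p(n−5) − p(n−7) + …: p(8) = p(7) + p(6) − p(3) − p(1) = 15 + 11 − 3 − 1 = 22, which equals 22.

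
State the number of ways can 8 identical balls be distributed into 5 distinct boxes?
C(8+5-1, 5-1) = C(12, 4) = 495.

Answer: 495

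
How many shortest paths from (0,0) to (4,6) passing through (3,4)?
105
To (3,4): C(7,3)=35. From there: C(3,1)=3. Total: 105.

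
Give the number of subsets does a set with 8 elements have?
256

Solution: Each element can be included or excluded: 2^8 = 256.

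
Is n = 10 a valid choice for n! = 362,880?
No

Explanation: 10! = 10·9! = 10·362,880 = 3,628,800, which does not equal 362,880.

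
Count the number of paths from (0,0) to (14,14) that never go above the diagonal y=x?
2,674,440

Counted by the Catalan number C_14: C_14 = C(28,14)/(14+1) = 40,116,600/15 = 2,674,440.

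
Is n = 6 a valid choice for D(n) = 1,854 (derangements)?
No

Explanation: D(6) = (6-1)·[D(5) + D(4)] = 5·[44 + 9] = 265, which does not equal 1,854.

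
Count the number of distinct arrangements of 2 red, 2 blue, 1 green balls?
30

Multinomial: 5!/(2! × 2! × 1!) = 30.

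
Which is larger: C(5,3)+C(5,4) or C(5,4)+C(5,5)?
First=15, Second=6.

Answer: C(5,3)+C(5,4)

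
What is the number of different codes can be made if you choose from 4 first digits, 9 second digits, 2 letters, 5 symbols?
360

Working:
By the multiplication principle: 4 × 9 × 2 × 5 = 360.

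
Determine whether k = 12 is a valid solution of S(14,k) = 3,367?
Yes

Working:
S(14,12) = 12·S(13,12) + S(13,11) = 12·78 + 2,431 = 3,367, which equals 3,367.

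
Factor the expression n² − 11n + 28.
Seek roots whose sum is 11 and product is 28: (4, 7). So n² − 11n + 28 = (n − 4)(n − 7).
Final answer: (n − 4)(n − 7)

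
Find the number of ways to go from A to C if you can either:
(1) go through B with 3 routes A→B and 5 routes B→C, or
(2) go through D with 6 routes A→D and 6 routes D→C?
Route via B: 3×5=15. Route via D: 6×6=36. Total: 51.
Final answer: 51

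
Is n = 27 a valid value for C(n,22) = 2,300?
No

Solution: C(27,22) = 27·26·25·24·23·22·21·20·19·18·17·16·15·14·13·12·11·10·9·8·7·6/22! = 90,740,578,753,486,268,006,400,000/1,124,000,727,777,607,680,000 = 80,730, which does not equal 2,300.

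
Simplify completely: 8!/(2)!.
20,160

Working:
This equals 8×7×...×3 = 20,160.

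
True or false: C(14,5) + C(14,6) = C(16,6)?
False

Solution: Pascal's identity gives C(15,6) = 5,005, whereas C(16,6) = 8,008.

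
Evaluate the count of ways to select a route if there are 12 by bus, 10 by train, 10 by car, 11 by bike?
43

Solution: By the addition principle: 12 + 10 + 10 + 11 = 43.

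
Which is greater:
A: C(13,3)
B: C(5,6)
A

Explanation: A=C(13,3)=286, B=C(5,6)=0.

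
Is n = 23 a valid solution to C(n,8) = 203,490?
C(23,8) = 23·22·21·20·19·18·17·16/8! = 19,769,460,480/40,320 = 490,314, which does not equal 203,490.
Final answer: No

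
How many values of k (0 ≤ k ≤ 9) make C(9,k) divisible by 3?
8

Reasoning: Checking C(9,k) mod 3 for k = 0..9: divisible at k = 1, 2, 3, 4, 5, 6, 7, 8. That's 8 values.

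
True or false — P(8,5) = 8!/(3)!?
True

Permutation formula P(n,k) = n!/(n-k)!: 8!/3! = 40,320/6 = 6,720 = P(8,5). The statement holds.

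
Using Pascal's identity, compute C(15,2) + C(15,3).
560
C(15,2) + C(15,3) = C(16,3) = 560.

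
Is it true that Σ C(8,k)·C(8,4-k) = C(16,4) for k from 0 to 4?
True

Working:
Vandermonde's identity gives C(16,4) = 1,820; RHS C(16,4) = 1,820.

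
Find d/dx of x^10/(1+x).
(10x^9(1+x) - x^10)/(1+x)²

Explanation: Quotient rule: [10x^{9}(1+x) - x^10]/(1+x)².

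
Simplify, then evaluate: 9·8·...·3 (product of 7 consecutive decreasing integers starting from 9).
181,440
This is P(9,7) = 9!/(2)! = 181,440.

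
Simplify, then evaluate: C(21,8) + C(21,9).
497,420

Explanation: By Pascal's identity: C(22,9) = 497,420.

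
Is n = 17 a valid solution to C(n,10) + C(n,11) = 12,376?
No

Working:
C(17,10) + C(17,11) = 19,448 + 12,376 = 31,824, which does not equal 12,376.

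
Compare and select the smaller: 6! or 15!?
6!

Solution: 6!=720, 15!=1,307,674,368,000. 15! > 6!.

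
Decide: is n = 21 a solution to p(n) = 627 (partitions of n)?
Pentagonal recurrence p(n) = p(n−1) + p(n−2) − p(n−5) − p(n−7) + …: p(21) = p(20) + p(19) − p(16) − p(14) + p(9) + p(6) = 627 + 490 − 231 − 135 + 30 + 11 = 792, which does not equal 627.
Final answer: No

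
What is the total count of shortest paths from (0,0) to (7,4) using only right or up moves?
330

Reasoning: Choose 7 rights from 11 moves: C(11,7) = 330.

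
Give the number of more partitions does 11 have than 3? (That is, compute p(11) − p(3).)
Pentagonal recurrence p(n) = p(n−1) + p(n−2) − p(n−5) − p(n−7) + …: p(11) = p(10) + p(9) − p(6) − p(4) = 42 + 30 − 11 − 5 = 56.
p(3) = p(2) + p(1) = 2 + 1 = 3.
Difference = 56 − 3 = 53.
Final answer: 53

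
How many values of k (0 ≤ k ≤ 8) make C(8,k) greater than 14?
Row 8 is unimodal and symmetric about k=8/2. C(8,1)=8 ≤ 14; C(8,2)=28 > 14; by symmetry C(8,k) > 14 for k = 2..6. That's 6 - 2 + 1 = 5 values.

Answer: 5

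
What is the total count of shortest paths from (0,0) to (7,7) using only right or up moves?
Choose 7 rights from 14 moves: C(14,7) = 3,432.
Final answer: 3,432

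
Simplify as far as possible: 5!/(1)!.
120

Reasoning: This equals 5×4×...×2 = 120.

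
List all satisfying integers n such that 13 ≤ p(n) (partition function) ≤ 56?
7, 8, 9, 10, 11

Reasoning: Tabulating p(n) via p(n) = p(n−1) + p(n−2) − p(n−5) − p(n−7) + …: p(6)=11; p(7)=15; p(8)=22; p(9)=30; p(10)=42; p(11)=56; p(12)=77. So valid n = 7, 8, 9, 10, 11.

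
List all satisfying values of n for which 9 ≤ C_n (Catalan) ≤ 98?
4, 5

Explanation: C_3=5; C_4=14; C_5=42; C_6=132. So valid n = 4, 5.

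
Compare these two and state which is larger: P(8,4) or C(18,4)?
P(8,4)=1,680, C(18,4)=3,060.

Answer: C(18,4)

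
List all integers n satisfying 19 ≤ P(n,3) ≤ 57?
P(3,3)=6; P(4,3)=24; P(5,3)=60. So valid n = 4.
Final answer: 4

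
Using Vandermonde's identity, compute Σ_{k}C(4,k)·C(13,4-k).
2,380

Solution: = C(4+13,4) = C(17,4) = 2,380.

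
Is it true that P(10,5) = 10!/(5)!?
True

Solution: Permutation formula P(n,k) = n!/(n-k)!: 10!/5! = 3,628,800/120 = 30,240 = P(10,5). The statement holds.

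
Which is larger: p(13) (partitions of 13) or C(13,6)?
C(13,6)

Explanation: Pentagonal recurrence p(n) = p(n−1) + p(n−2) − p(n−5) − p(n−7) + …: p(13) = p(12) + p(11) − p(8) − p(6) + p(1) = 77 + 56 − 22 − 11 + 1 = 101; C(13,6) = 1,716.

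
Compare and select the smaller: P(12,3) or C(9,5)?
P(12,3)=1,320, C(9,5)=126.
Final answer: C(9,5)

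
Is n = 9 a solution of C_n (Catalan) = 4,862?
Yes
C_9 = C(18,9)/(9+1) = 48,620/10 = 4,862, which equals 4,862.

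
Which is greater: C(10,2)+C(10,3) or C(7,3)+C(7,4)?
First=165, Second=70.

Answer: C(10,2)+C(10,3)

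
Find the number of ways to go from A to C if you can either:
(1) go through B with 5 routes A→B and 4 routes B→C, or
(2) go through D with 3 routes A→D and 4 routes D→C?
32

Route via B: 5×4=20. Route via D: 3×4=12. Total: 32.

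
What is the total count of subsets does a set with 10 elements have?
1,024

Reasoning: Each element can be included or excluded: 2^10 = 1,024.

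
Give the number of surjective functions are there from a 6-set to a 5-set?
1,800

Onto functions = 5! × S(6,5)
First compute S(6,5) via recurrence:
Using the Stirling recurrence: S(n,k) = k·S(n-1,k) + S(n-1,k-1)
S(6,5) = 5·S(5,5) + S(5,4)
         = 5·1 + 10
         = 5 + 10
         = 15
Then: 120 × 15 = 1,800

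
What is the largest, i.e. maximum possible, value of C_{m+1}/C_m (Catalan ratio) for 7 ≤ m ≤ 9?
38/11

C_{m+1}/C_m = 2(2m+1)/(m+2), which increases with m. Maximum at m = 9: 2·19/11 = 38/11.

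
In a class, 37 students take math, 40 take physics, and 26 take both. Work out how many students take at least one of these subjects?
|A∪B| = |A|+|B|-|A∩B| = 37+40-26 = 51.
Final answer: 51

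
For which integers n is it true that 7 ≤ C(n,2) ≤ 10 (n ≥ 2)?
5

Reasoning: C(4,2)=6; C(5,2)=10; C(6,2)=15. So valid n = 5.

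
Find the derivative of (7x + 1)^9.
63(7x + 1)^8

Working:
Chain rule: 9(7x+1)^{8} × 7 = 63(7x+1)^{8}.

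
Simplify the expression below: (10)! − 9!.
3,265,920

Working:
(10)! − 9! = (10)·9! − 9! = (10−1)·9! = 9·9! = 3,265,920.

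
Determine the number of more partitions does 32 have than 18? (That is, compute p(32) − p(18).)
7,964

Solution: Pentagonal recurrence p(n) = p(n−1) + p(n−2) − p(n−5) − p(n−7) + …: p(32) = p(31) + p(30) − p(27) − p(25) + p(20) + p(17) − p(10) − p(6) = 6,842 + 5,604 − 3,010 − 1,958 + 627 + 297 − 42 − 11 = 8,349.
p(18) = p(17) + p(16) − p(13) − p(11) + p(6) + p(3) = 297 + 231 − 101 − 56 + 11 + 3 = 385.
Difference = 8,349 − 385 = 7,964.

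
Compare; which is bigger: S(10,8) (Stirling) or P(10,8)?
P(10,8)
S(10,8) = 8·S(9,8) + S(9,7) = 8·36 + 462 = 750; P(10,8) = 1,814,400.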